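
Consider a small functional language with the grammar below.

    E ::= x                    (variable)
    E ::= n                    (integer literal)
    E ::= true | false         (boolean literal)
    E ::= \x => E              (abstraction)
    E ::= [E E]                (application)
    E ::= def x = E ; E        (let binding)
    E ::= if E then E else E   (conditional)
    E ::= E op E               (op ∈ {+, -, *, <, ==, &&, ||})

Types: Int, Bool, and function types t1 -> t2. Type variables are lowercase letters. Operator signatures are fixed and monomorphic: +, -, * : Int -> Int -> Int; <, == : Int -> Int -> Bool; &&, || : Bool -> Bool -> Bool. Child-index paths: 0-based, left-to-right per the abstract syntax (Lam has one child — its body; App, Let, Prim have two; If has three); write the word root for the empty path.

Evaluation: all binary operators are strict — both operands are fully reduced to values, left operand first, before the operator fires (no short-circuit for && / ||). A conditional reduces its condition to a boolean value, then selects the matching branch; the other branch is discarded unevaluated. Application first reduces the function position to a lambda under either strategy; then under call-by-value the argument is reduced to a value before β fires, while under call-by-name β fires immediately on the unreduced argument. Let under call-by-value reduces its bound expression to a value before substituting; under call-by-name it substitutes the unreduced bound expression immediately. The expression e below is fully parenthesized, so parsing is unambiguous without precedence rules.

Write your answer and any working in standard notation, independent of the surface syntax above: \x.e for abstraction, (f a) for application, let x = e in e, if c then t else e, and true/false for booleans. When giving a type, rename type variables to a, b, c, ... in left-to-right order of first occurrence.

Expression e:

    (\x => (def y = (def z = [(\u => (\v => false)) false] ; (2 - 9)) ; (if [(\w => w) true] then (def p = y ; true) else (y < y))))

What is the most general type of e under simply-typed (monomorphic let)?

Answer: a -> Bool

Trace:
\v._ : c -> Bool
\u._ : b -> c -> Bool
  unify b -> c -> Bool ~ Bool -> d
  unify b ~ Bool
  unify c -> Bool ~ d
_ _ : c -> Bool
let z : c -> Bool
  unify Int ~ Int
  unify Int ~ Int
let y : Int
w : e
\w._ : e -> e
  unify e -> e ~ Bool -> f
  unify e ~ Bool
  unify Bool ~ f
_ _ : Bool
  unify Bool ~ Bool
y : Int
let p : Int
y : Int
  unify Int ~ Int
y : Int
  unify Int ~ Int
  unify Bool ~ Bool
\x._ : a -> Bool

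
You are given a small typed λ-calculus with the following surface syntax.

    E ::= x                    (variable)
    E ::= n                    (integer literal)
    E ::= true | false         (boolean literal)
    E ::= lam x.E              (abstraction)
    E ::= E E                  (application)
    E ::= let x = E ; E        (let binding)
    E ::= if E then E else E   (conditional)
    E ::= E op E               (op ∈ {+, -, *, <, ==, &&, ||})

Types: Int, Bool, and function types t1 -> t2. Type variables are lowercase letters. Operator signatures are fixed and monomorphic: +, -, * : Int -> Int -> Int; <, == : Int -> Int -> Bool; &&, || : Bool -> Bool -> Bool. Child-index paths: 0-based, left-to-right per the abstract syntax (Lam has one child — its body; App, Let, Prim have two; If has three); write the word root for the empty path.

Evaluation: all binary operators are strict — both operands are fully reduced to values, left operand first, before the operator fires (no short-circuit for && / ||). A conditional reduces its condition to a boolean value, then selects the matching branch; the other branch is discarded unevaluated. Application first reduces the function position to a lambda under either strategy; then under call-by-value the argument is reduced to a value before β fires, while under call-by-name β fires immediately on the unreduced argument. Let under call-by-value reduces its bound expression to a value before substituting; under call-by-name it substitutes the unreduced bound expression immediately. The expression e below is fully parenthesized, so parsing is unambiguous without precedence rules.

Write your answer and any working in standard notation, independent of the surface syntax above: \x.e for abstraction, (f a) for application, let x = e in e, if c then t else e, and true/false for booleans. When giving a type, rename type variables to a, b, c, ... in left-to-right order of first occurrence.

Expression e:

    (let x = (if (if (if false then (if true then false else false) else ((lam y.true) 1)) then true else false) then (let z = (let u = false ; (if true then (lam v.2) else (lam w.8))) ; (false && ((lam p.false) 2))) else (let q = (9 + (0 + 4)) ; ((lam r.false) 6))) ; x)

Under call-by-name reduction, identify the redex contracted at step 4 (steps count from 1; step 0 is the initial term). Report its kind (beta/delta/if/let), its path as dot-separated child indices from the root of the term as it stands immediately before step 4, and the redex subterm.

Working:
step 0: (let x = (if (if (if false then (if true then false else false) else ((\y.true) 1)) then true else false) then (let z = (let u = false in (if true then (\v.2) else (\w.8))) in (false && ((\p.false) 2))) else (let q = (9 + (0 + 4)) in ((\r.false) 6))) in x)
step 1: [let@root] (if (if (if false then (if true then false else false) else ((\y.true) 1)) then true else false) then (let z = (let u = false in (if true then (\v.2) else (\w.8))) in (false && ((\p.false) 2))) else (let q = (9 + (0 + 4)) in ((\r.false) 6)))
step 2: [if@0.0] (if (if ((\y.true) 1) then true else false) then (let z = (let u = false in (if true then (\v.2) else (\w.8))) in (false && ((\p.false) 2))) else (let q = (9 + (0 + 4)) in ((\r.false) 6)))
step 3: [beta@0.0] (if (if true then true else false) then (let z = (let u = false in (if true then (\v.2) else (\w.8))) in (false && ((\p.false) 2))) else (let q = (9 + (0 + 4)) in ((\r.false) 6)))
step 4: [if@0] (if true then (let z = (let u = false in (if true then (\v.2) else (\w.8))) in (false && ((\p.false) 2))) else (let q = (9 + (0 + 4)) in ((\r.false) 6)))

Answer: if at 0 : (if true then true else false)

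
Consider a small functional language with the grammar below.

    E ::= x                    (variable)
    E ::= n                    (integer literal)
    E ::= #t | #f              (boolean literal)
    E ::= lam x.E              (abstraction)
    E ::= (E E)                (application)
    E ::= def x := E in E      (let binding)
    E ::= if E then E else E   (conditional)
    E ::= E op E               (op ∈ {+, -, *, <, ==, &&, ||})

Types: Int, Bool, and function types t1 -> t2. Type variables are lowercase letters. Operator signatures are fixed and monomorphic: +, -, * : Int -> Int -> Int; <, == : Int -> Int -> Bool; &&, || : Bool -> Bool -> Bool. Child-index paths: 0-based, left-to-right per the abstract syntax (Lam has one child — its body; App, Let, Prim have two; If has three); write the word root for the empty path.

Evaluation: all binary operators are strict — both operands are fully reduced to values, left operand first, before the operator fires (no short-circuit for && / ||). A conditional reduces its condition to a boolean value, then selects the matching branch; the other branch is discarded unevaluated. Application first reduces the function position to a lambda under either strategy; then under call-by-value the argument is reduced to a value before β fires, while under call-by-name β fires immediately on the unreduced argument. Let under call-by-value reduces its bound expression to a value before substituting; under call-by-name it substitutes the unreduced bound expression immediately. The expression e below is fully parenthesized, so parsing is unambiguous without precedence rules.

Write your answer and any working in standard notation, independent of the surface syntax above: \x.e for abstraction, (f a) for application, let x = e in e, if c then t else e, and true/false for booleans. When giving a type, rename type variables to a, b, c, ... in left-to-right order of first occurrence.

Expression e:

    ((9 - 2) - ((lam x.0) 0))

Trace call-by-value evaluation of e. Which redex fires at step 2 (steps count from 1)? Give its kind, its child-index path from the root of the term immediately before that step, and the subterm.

Trace:
step 0: ((9 - 2) - ((\x.0) 0))
step 1: [delta@0] (7 - ((\x.0) 0))
step 2: [beta@1] (7 - 0)

Answer: beta at 1 : ((\x.0) 0)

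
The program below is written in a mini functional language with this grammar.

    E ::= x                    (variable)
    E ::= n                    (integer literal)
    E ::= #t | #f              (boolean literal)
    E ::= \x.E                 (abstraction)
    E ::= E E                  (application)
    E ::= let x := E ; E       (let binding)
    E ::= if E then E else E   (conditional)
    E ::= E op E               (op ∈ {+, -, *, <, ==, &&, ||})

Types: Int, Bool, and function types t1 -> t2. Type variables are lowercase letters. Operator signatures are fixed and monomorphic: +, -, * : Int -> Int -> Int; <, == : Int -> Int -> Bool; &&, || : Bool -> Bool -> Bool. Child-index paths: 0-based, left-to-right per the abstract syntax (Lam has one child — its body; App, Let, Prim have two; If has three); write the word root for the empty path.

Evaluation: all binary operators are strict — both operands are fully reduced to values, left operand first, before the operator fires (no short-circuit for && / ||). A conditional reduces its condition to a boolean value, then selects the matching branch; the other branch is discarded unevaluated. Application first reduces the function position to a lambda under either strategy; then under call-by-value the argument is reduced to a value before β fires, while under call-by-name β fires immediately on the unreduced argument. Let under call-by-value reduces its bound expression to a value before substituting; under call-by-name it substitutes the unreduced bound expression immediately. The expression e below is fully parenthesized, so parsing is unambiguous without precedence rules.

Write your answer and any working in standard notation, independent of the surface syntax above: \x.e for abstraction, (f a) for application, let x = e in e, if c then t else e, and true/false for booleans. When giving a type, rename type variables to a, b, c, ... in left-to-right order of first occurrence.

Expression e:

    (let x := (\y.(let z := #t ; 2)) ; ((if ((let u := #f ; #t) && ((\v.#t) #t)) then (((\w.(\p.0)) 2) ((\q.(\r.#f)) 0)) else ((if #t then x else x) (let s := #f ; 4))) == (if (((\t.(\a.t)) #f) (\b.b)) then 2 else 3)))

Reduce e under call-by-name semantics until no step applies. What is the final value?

Answer: false

Trace:
step 0: (let x = (\y.(let z = true in 2)) in ((if ((let u = false in true) && ((\v.true) true)) then (((\w.(\p.0)) 2) ((\q.(\r.false)) 0)) else ((if true then x else x) (let s = false in 4))) == (if (((\t.(\a.t)) false) (\b.b)) then 2 else 3)))
step 1: [let@root] ((if ((let u = false in true) && ((\v.true) true)) then (((\w.(\p.0)) 2) ((\q.(\r.false)) 0)) else ((if true then (\y.(let z = true in 2)) else (\y.(let z = true in 2))) (let s = false in 4))) == (if (((\t.(\a.t)) false) (\b.b)) then 2 else 3))
step 2: [let@0.0.0] ((if (true && ((\v.true) true)) then (((\w.(\p.0)) 2) ((\q.(\r.false)) 0)) else ((if true then (\y.(let z = true in 2)) else (\y.(let z = true in 2))) (let s = false in 4))) == (if (((\t.(\a.t)) false) (\b.b)) then 2 else 3))
step 3: [beta@0.0.1] ((if (true && true) then (((\w.(\p.0)) 2) ((\q.(\r.false)) 0)) else ((if true then (\y.(let z = true in 2)) else (\y.(let z = true in 2))) (let s = false in 4))) == (if (((\t.(\a.t)) false) (\b.b)) then 2 else 3))
step 4: [delta@0.0] ((if true then (((\w.(\p.0)) 2) ((\q.(\r.false)) 0)) else ((if true then (\y.(let z = true in 2)) else (\y.(let z = true in 2))) (let s = false in 4))) == (if (((\t.(\a.t)) false) (\b.b)) then 2 else 3))
step 5: [if@0] ((((\w.(\p.0)) 2) ((\q.(\r.false)) 0)) == (if (((\t.(\a.t)) false) (\b.b)) then 2 else 3))
step 6: [beta@0.0] (((\p.0) ((\q.(\r.false)) 0)) == (if (((\t.(\a.t)) false) (\b.b)) then 2 else 3))
step 7: [beta@0] (0 == (if (((\t.(\a.t)) false) (\b.b)) then 2 else 3))
step 8: [beta@1.0.0] (0 == (if ((\a.false) (\b.b)) then 2 else 3))
step 9: [beta@1.0] (0 == (if false then 2 else 3))
step 10: [if@1] (0 == 3)
step 11: [delta@root] false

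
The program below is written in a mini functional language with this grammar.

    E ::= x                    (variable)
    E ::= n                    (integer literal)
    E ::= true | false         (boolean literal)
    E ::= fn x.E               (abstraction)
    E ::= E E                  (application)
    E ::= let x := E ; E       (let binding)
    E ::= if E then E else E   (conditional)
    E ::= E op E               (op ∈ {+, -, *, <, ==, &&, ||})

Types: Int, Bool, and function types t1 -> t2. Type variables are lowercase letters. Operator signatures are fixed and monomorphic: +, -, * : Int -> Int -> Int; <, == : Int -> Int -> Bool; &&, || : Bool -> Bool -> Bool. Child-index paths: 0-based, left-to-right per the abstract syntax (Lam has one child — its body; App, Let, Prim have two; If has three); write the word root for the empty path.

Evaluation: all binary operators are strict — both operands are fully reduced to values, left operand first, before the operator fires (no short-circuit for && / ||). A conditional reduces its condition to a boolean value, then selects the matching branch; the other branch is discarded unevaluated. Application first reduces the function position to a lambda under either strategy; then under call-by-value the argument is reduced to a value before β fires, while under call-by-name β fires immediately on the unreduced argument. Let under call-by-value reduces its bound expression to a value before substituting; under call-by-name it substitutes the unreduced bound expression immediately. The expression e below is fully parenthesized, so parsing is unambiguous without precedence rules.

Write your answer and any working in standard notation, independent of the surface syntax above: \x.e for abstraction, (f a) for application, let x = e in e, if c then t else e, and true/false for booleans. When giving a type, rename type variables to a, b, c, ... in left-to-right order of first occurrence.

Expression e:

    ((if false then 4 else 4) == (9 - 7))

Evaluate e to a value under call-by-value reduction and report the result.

Answer: false

Trace:
step 0: ((if false then 4 else 4) == (9 - 7))
step 1: [if@0] (4 == (9 - 7))
step 2: [delta@1] (4 == 2)
step 3: [delta@root] false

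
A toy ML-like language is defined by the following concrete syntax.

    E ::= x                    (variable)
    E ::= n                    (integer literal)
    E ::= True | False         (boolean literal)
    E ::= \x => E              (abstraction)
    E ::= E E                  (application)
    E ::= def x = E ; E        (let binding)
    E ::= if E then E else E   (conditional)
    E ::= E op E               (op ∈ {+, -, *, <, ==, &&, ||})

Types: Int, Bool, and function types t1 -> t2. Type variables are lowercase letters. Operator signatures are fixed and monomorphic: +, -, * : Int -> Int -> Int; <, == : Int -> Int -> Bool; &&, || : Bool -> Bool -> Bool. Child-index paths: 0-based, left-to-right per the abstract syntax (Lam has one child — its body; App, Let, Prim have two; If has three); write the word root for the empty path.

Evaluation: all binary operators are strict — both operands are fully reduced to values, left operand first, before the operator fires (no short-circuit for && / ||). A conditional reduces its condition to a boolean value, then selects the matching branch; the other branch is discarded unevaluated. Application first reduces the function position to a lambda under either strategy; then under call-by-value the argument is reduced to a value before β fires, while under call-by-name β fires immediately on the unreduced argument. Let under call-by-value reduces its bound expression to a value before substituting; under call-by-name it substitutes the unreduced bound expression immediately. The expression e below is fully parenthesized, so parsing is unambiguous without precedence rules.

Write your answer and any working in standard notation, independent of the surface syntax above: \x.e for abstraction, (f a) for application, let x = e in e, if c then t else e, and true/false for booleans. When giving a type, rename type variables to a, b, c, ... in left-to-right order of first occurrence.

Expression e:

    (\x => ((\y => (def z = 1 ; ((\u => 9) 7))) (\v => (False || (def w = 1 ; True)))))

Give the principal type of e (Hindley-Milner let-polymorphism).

Answer: a -> Int

Trace:
let z : Int
\u._ : c -> Int
  unify c -> Int ~ Int -> d
  unify c ~ Int
  unify Int ~ d
_ _ : Int
\y._ : b -> Int
  unify Bool ~ Bool
let w : Int
  unify Bool ~ Bool
\v._ : e -> Bool
  unify b -> Int ~ (e -> Bool) -> f
  unify b ~ e -> Bool
  unify Int ~ f
_ _ : Int
\x._ : a -> Int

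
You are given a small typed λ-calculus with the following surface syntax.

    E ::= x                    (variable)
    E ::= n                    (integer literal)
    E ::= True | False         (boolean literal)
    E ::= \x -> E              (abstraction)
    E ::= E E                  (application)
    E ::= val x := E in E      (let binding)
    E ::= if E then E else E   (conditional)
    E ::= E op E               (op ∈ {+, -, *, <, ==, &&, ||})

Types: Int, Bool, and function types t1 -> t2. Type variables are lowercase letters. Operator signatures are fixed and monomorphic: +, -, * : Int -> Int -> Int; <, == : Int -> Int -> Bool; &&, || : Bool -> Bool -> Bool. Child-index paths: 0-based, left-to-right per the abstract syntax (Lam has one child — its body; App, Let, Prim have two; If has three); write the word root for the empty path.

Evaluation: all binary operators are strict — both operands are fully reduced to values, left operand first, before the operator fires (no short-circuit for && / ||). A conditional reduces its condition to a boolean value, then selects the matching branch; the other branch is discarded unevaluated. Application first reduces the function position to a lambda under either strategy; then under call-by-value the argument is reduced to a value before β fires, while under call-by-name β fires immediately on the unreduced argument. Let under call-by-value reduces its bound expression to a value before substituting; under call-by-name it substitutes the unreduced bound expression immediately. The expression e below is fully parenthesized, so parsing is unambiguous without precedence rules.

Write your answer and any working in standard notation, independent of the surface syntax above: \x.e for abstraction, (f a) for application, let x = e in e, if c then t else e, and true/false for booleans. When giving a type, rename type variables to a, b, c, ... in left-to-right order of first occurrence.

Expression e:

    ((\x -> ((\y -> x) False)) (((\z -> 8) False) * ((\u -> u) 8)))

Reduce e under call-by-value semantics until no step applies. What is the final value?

Working:
step 0: ((\x.((\y.x) false)) (((\z.8) false) * ((\u.u) 8)))
step 1: [beta@1.0] ((\x.((\y.x) false)) (8 * ((\u.u) 8)))
step 2: [beta@1.1] ((\x.((\y.x) false)) (8 * 8))
step 3: [delta@1] ((\x.((\y.x) false)) 64)
step 4: [beta@root] ((\y.64) false)
step 5: [beta@root] 64

Answer: 64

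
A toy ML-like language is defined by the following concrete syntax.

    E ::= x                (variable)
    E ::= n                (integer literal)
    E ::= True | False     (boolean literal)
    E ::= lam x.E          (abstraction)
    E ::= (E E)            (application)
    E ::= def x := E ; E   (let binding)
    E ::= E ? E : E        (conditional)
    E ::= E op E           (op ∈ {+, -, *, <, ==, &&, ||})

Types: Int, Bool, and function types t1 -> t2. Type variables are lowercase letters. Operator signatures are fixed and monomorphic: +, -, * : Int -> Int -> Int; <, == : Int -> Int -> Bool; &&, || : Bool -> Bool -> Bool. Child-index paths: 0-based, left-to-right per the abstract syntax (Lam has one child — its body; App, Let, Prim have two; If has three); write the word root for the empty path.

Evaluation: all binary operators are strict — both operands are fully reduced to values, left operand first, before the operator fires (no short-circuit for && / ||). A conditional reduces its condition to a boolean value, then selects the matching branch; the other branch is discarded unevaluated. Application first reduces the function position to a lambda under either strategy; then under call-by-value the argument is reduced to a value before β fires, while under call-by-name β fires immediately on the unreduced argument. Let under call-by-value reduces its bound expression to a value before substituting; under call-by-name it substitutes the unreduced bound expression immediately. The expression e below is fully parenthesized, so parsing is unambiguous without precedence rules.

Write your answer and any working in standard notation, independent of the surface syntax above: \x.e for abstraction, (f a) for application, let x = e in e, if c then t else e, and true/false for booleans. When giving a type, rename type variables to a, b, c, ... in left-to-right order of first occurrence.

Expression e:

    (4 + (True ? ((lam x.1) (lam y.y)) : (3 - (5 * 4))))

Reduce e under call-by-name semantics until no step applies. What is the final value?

Answer: 5

Working:
step 0: (4 + (if true then ((\x.1) (\y.y)) else (3 - (5 * 4))))
step 1: [if@1] (4 + ((\x.1) (\y.y)))
step 2: [beta@1] (4 + 1)
step 3: [delta@root] 5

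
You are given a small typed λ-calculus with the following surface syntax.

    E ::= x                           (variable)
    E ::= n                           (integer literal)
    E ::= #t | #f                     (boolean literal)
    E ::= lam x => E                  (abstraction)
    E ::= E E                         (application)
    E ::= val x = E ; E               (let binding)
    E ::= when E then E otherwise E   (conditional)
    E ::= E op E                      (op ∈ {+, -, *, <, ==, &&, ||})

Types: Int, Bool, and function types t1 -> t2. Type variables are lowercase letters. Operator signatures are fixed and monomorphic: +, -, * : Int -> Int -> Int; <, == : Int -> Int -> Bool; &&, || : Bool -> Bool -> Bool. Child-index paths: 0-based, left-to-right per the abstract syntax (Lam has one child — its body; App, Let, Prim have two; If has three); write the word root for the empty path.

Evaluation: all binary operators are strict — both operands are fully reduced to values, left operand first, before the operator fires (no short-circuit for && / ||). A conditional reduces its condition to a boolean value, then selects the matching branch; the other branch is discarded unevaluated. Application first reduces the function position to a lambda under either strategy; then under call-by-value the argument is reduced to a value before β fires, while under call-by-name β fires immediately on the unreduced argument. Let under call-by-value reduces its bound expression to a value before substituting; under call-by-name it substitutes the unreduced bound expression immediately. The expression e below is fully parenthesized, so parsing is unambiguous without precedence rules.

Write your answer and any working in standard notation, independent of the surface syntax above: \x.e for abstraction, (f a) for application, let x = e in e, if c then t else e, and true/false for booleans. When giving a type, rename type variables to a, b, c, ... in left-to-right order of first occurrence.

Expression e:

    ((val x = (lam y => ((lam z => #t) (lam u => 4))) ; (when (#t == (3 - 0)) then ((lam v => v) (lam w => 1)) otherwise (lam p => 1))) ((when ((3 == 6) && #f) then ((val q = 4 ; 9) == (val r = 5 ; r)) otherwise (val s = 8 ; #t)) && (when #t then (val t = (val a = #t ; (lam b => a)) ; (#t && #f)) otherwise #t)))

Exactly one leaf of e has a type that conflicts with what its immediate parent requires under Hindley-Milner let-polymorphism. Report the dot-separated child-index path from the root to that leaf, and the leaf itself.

Answer: 0.1.0.0 : true

Derivation:
\z._ : b -> Bool
\u._ : c -> Int
  unify b -> Bool ~ (c -> Int) -> d
  unify b ~ c -> Int
  unify Bool ~ d
_ _ : Bool
\y._ : a -> Bool
let x : forall. a -> Bool
  unify Bool ~ Int
  FAIL: mismatch Bool ~ Int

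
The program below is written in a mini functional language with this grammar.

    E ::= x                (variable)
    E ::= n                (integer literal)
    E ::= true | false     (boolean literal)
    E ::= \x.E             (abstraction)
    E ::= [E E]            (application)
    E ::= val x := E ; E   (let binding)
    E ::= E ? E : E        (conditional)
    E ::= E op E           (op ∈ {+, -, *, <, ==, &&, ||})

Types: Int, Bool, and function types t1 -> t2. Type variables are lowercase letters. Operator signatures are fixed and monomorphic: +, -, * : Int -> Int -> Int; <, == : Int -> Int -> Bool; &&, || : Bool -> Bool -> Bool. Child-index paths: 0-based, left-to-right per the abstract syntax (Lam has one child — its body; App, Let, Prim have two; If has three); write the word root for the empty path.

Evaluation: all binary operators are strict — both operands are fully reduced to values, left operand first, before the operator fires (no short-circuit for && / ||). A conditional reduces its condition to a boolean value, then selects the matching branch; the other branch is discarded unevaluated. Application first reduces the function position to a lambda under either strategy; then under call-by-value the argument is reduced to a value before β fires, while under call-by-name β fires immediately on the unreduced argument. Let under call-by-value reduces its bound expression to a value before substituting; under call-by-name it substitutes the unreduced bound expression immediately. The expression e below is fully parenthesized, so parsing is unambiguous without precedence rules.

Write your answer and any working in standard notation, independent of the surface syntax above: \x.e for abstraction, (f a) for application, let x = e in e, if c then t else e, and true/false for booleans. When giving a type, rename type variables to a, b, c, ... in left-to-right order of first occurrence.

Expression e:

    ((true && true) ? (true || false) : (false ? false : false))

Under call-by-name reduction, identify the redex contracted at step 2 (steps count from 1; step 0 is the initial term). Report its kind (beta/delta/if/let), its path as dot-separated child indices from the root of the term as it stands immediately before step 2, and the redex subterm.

Working:
step 0: (if (true && true) then (true || false) else (if false then false else false))
step 1: [delta@0] (if true then (true || false) else (if false then false else false))
step 2: [if@root] (true || false)

Answer: if at root : (if true then (true || false) else (if false then false else false))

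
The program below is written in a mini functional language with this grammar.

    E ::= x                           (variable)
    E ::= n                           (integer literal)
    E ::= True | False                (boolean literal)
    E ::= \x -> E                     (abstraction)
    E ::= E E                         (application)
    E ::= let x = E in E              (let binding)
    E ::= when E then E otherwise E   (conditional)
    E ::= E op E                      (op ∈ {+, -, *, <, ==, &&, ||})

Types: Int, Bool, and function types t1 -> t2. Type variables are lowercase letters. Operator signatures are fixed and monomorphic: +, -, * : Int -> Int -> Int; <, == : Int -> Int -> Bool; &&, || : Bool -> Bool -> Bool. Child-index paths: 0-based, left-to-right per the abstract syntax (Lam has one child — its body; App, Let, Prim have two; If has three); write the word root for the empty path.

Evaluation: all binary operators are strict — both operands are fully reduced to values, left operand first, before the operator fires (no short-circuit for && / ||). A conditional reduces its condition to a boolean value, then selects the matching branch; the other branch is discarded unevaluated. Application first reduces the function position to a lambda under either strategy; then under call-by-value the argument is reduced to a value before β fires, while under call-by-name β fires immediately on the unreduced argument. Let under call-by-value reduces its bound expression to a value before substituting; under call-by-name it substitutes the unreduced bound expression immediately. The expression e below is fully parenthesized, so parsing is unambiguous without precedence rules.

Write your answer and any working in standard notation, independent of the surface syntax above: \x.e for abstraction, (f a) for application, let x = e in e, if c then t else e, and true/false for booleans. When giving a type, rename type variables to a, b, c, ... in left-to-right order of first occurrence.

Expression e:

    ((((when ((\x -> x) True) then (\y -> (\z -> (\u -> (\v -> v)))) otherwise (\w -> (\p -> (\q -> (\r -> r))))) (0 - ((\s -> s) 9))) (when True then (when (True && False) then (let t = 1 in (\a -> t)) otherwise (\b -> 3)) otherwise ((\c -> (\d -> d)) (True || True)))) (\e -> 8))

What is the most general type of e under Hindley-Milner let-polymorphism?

Working:
x : a
\x._ : a -> a
  unify a -> a ~ Bool -> b
  unify a ~ Bool
  unify Bool ~ b
_ _ : Bool
  unify Bool ~ Bool
v : f
\v._ : f -> f
\u._ : e -> f -> f
\z._ : d -> e -> f -> f
\y._ : c -> d -> e -> f -> f
r : j
\r._ : j -> j
\q._ : i -> j -> j
\p._ : h -> i -> j -> j
\w._ : g -> h -> i -> j -> j
  unify c -> d -> e -> f -> f ~ g -> h -> i -> j -> j
  unify c ~ g
  unify d -> e -> f -> f ~ h -> i -> j -> j
  unify d ~ h
  unify e -> f -> f ~ i -> j -> j
  unify e ~ i
  unify f -> f ~ j -> j
  unify f ~ j
  unify j ~ j
  unify Int ~ Int
s : k
\s._ : k -> k
  unify k -> k ~ Int -> l
  unify k ~ Int
  unify Int ~ l
_ _ : Int
  unify Int ~ Int
  unify g -> h -> i -> j -> j ~ Int -> m
  unify g ~ Int
  unify h -> i -> j -> j ~ m
_ _ : h -> i -> j -> j
  unify Bool ~ Bool
  unify Bool ~ Bool
  unify Bool ~ Bool
  unify Bool ~ Bool
let t : Int
t : Int
\a._ : n -> Int
\b._ : o -> Int
  unify n -> Int ~ o -> Int
  unify n ~ o
  unify Int ~ Int
d : q
\d._ : q -> q
\c._ : p -> q -> q
  unify Bool ~ Bool
  unify Bool ~ Bool
  unify p -> q -> q ~ Bool -> r
  unify p ~ Bool
  unify q -> q ~ r
_ _ : q -> q
  unify o -> Int ~ q -> q
  unify o ~ q
  unify Int ~ q
  unify h -> i -> j -> j ~ (Int -> Int) -> s
  unify h ~ Int -> Int
  unify i -> j -> j ~ s
_ _ : i -> j -> j
\e._ : t -> Int
  unify i -> j -> j ~ (t -> Int) -> u
  unify i ~ t -> Int
  unify j -> j ~ u
_ _ : j -> j

Answer: a -> a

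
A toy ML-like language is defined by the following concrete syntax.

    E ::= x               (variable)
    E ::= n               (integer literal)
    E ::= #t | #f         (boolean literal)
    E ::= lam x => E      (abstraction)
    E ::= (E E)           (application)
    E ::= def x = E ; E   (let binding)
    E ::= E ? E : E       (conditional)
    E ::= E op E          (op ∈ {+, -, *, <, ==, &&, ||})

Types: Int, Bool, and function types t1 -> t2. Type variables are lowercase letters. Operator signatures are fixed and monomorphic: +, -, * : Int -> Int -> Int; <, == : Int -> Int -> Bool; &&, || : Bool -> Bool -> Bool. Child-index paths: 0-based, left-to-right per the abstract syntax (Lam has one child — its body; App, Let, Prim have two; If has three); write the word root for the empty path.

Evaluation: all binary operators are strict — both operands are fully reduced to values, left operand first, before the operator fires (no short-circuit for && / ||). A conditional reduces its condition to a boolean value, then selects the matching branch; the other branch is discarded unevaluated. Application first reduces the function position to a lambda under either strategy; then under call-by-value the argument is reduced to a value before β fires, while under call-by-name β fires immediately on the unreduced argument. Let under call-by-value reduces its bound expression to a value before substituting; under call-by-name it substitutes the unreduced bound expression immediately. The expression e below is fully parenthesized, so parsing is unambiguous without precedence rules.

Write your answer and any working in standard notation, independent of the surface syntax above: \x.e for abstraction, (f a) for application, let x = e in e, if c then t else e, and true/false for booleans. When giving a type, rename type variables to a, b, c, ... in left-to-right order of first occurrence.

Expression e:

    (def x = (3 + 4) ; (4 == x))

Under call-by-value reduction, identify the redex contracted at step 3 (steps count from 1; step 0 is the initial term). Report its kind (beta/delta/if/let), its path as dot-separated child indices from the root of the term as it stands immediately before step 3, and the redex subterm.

Answer: delta at root : (4 == 7)

Trace:
step 0: (let x = (3 + 4) in (4 == x))
step 1: [delta@0] (let x = 7 in (4 == x))
step 2: [let@root] (4 == 7)
step 3: [delta@root] false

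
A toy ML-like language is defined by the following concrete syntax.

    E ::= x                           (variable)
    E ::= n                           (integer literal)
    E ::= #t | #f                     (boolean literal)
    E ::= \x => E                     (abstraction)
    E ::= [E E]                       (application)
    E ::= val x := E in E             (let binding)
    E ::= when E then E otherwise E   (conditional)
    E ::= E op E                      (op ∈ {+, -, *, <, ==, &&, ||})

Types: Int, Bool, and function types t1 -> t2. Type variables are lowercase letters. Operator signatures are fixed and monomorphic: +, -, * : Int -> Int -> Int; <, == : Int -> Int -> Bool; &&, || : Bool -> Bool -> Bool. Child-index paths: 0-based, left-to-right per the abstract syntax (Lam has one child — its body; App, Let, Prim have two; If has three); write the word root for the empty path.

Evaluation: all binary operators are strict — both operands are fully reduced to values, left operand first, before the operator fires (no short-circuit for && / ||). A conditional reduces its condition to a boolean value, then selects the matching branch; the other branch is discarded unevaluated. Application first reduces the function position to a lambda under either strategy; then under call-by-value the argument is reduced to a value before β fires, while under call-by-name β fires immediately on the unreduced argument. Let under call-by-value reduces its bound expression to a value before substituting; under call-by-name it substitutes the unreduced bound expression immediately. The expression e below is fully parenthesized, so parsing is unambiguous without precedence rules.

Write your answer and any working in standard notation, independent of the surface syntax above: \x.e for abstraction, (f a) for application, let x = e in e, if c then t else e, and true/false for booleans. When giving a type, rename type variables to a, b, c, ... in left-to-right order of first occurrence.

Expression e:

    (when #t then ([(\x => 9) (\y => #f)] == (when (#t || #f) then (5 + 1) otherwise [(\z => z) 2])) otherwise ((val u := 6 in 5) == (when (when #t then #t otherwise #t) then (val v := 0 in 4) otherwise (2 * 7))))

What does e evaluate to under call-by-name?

Trace:
step 0: (if true then (((\x.9) (\y.false)) == (if (true || false) then (5 + 1) else ((\z.z) 2))) else ((let u = 6 in 5) == (if (if true then true else true) then (let v = 0 in 4) else (2 * 7))))
step 1: [if@root] (((\x.9) (\y.false)) == (if (true || false) then (5 + 1) else ((\z.z) 2)))
step 2: [beta@0] (9 == (if (true || false) then (5 + 1) else ((\z.z) 2)))
step 3: [delta@1.0] (9 == (if true then (5 + 1) else ((\z.z) 2)))
step 4: [if@1] (9 == (5 + 1))
step 5: [delta@1] (9 == 6)
step 6: [delta@root] false

Answer: false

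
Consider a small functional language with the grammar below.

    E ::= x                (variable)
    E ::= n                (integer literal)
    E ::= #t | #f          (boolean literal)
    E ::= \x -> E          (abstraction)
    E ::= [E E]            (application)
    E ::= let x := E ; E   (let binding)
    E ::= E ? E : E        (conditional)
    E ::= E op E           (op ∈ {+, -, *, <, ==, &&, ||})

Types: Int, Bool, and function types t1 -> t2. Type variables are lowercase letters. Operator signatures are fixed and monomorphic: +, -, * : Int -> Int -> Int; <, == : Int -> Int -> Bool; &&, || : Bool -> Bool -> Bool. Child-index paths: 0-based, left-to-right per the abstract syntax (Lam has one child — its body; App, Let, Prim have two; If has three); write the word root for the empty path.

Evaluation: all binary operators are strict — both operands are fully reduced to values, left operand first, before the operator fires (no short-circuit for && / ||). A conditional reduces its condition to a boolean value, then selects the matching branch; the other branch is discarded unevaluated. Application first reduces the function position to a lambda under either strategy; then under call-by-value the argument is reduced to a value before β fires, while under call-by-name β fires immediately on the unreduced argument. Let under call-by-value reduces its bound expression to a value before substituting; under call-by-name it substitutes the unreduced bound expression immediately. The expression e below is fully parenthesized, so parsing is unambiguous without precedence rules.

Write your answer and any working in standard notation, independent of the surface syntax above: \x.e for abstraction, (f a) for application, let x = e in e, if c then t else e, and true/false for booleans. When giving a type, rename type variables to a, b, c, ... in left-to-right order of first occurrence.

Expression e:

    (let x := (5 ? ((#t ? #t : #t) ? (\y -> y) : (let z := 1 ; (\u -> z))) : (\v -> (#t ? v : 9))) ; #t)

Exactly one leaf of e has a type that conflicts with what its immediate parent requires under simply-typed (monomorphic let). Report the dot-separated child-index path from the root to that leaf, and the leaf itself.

Working:
  unify Int ~ Bool
  FAIL: mismatch Int ~ Bool

Answer: 0.0 : 5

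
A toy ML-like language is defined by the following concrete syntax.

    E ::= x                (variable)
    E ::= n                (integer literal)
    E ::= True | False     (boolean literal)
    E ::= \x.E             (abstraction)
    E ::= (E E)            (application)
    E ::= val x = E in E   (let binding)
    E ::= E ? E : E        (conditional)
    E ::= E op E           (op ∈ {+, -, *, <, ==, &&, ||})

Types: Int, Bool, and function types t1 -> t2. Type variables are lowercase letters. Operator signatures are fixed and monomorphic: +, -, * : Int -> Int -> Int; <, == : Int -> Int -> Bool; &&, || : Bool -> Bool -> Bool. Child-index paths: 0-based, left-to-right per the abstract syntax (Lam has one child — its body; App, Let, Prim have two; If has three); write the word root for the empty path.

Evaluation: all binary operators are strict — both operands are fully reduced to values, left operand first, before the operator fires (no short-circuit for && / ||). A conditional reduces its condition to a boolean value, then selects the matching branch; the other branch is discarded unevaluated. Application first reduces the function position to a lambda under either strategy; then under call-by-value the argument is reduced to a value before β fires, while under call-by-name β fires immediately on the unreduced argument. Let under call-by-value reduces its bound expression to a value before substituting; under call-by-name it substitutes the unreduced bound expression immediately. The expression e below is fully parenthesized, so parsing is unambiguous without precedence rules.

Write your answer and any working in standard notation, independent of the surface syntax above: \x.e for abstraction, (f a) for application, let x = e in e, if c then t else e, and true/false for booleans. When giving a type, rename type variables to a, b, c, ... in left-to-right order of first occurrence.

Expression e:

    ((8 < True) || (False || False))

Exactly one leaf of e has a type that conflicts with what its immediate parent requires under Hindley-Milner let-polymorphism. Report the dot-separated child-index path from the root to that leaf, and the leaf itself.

Derivation:
  unify Int ~ Int
  unify Bool ~ Int
  FAIL: mismatch Bool ~ Int

Answer: 0.1 : true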